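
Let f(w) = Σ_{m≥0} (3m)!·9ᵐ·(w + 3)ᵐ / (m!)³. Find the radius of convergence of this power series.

The ratio of consecutive coefficients is (3m+1)·(3m+2)·(3m+3)/(m+1)³ · 9 → 243.
Thus R = 1/(243) = 1/243.

R = 1/243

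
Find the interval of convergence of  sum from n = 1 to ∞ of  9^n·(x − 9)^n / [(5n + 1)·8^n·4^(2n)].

By the ratio test, |a_{n+1}/a_n| = [(5n + 1)/(5(n+1) + 1)] · 9/(8·16) → 9/128.
The series converges when 9/128 · |x − 9| < 1, giving R = 128/9.
When x = 209/9, the terms behave like c/n; limit comparison with the harmonic series gives divergence.
Check x = -47/9: convergence follows from the alternating series test (terms decrease monotonically to 0).

[-47/9, 209/9)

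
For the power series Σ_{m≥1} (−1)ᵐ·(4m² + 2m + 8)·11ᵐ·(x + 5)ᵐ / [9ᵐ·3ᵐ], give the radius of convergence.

Apply the ratio test: |a_{m+1}| / |a_m| = [(4(m+1)² + 2(m+1) + 8)/(4m² + 2m + 8)] · 11/(9·3), which tends to 11/27 as m → ∞.
Thus R = 1/(11/27) = 27/11.

R = 27/11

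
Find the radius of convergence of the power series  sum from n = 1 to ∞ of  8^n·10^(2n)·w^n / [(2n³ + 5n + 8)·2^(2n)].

Ratio test: |a_{n+1}/a_n| = [(2n³ + 5n + 8)/(2(n+1)³ + 5(n+1) + 8)] · 8·100/4 → 200 as n → ∞.
The series converges when 200 · |w| < 1, giving R = 1/200.

R = 1/200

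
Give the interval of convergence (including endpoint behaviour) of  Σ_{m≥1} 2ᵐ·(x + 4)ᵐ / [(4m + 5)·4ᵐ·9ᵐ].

[-22, 14)

The ratio of consecutive coefficients is [(4m + 5)/(4(m+1) + 5)] · 2/(4·9) → 1/18.
Convergence for |x + 4| · 1/18 < 1, i.e. |x + 4| < 18. So R = 18.
When x = 14, comparison with the harmonic series Σ 1/m shows the series diverges.
Check x = -22: an alternating series whose terms decrease to 0 in absolute value, so it converges by the Leibniz criterion.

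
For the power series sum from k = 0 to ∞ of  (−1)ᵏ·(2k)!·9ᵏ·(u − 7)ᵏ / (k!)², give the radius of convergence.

By the ratio test, |a_{k+1}/a_k| = (2k+1)·(2k+2)/(k+1)² · 9 → 36.
The series converges when 36 · |u − 7| < 1, giving R = 1/36.

R = 1/36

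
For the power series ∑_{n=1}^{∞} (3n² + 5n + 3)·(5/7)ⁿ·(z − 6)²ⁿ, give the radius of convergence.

R = √35/5

Apply the ratio test: |a_{n+1}| / |a_n| = [(3(n+1)² + 5(n+1) + 3)/(3n² + 5n + 3)] · 5/7, which tends to 5/7 as n → ∞.
Writing y = (z − 6)², the series in y has radius 7/5, so |z − 6| < √(7/5) and R = √35/5.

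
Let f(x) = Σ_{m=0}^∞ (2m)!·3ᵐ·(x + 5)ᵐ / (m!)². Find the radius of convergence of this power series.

By the ratio test, |a_{m+1}/a_m| = (2m+1)·(2m+2)/(m+1)² · 3 → 12.
Convergence for |x + 5| · 12 < 1, i.e. |x + 5| < 1/12. So R = 1/12.

R = 1/12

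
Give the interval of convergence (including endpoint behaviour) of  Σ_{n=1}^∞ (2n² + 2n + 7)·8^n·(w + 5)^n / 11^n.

By the ratio test, |a_{n+1}/a_n| = [(2(n+1)² + 2(n+1) + 7)/(2n² + 2n + 7)] · 8/11 → 8/11.
Hence the series converges for |w + 5| < 1/(8/11) = 11/8, so the radius of convergence is 11/8.
Endpoint w = -29/8: the n-th term does not approach 0; divergence by the term test.
When w = -51/8, the n-th term does not approach 0; divergence by the term test.

(-51/8, -29/8)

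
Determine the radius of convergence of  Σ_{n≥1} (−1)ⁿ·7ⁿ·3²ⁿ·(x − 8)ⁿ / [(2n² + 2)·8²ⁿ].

By the ratio test, |a_{n+1}/a_n| = [(2n² + 2)/(2(n+1)² + 2)] · 7·9/64 → 63/64.
Hence the series converges for |x − 8| < 1/(63/64) = 64/63, so the radius of convergence is 64/63.

R = 64/63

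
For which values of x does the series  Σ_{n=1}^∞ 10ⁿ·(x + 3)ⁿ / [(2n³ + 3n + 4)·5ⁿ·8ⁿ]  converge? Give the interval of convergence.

Ratio test: |a_{n+1}/a_n| = [(2n³ + 3n + 4)/(2(n+1)³ + 3(n+1) + 4)] · 10/(5·8) → 1/4 as n → ∞.
Thus R = 1/(1/4) = 4.
Check x = 1: the series is dominated by a constant times Σ 1/n³, which converges (p = 3 > 1).
At x = -7: the series is dominated by a constant times Σ 1/n³, which converges (p = 3 > 1).

[-7, 1]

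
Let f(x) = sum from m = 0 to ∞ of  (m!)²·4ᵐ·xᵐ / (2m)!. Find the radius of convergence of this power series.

R = 1

By the ratio test, |a_{m+1}/a_m| = (m+1)²/[(2m+1)·(2m+2)] · 4 → 1.
Hence R = 1.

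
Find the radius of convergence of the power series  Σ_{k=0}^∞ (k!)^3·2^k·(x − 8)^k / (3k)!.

By the ratio test, |a_{k+1}/a_k| = (k+1)³/[(3k+1)·(3k+2)·(3k+3)] · 2 → 2/27.
Hence the series converges for |x − 8| < 1/(2/27) = 27/2, so the radius of convergence is 27/2.

R = 27/2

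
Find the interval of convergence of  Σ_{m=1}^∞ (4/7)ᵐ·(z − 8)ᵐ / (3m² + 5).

Ratio test: |a_{m+1}/a_m| = [(3m² + 5)/(3(m+1)² + 5)] · 4/7 → 4/7 as m → ∞.
Hence the series converges for |z − 8| < 1/(4/7) = 7/4, so the radius of convergence is 7/4.
When z = 39/4, the series is dominated by a constant times Σ 1/m², which converges (p = 2 > 1).
At z = 25/4: absolute convergence follows by limit comparison with Σ 1/m².

[25/4, 39/4]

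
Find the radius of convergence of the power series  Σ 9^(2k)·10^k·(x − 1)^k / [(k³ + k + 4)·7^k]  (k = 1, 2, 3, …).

R = 7/810

Apply the ratio test: |a_{k+1}| / |a_k| = [(k³ + k + 4)/((k+1)³ + (k+1) + 4)] · 81·10/7, which tends to 810/7 as k → ∞.
Hence the series converges for |x − 1| < 1/(810/7) = 7/810, so the radius of convergence is 7/810.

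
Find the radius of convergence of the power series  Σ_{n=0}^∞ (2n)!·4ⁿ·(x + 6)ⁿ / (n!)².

Ratio test: |a_{n+1}/a_n| = (2n+1)·(2n+2)/(n+1)² · 4 → 16 as n → ∞.
Hence the series converges for |x + 6| < 1/(16) = 1/16, so the radius of convergence is 1/16.

R = 1/16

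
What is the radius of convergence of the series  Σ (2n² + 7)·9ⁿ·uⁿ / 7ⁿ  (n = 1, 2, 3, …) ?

Apply the ratio test: |a_{n+1}| / |a_n| = [(2(n+1)² + 7)/(2n² + 7)] · 9/7, which tends to 9/7 as n → ∞.
Hence the series converges for |u| < 1/(9/7) = 7/9, so the radius of convergence is 7/9.

R = 7/9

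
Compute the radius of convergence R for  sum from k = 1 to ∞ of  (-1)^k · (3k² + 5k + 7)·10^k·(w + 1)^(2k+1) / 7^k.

Ratio test: |a_{k+1}/a_k| = [(3(k+1)² + 5(k+1) + 7)/(3k² + 5k + 7)] · 10/7 → 10/7 as k → ∞.
Successive powers of (w + 1) differ by 2, so the series converges when |w + 1|² · 10/7 < 1, i.e. |w + 1| < √(7/10). So R = √70/10.

R = √70/10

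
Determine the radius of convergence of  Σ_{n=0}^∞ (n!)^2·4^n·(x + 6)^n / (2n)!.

R = 1

By the ratio test, |a_{n+1}/a_n| = (n+1)²/[(2n+1)·(2n+2)] · 4 → 1.
So the series converges when |x + 6| < 1 and diverges when |x + 6| > 1; R = 1.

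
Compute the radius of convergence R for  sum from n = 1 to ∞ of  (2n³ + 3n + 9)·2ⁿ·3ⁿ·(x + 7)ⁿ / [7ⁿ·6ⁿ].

The ratio of consecutive coefficients is [(2(n+1)³ + 3(n+1) + 9)/(2n³ + 3n + 9)] · 2·3/(7·6) → 1/7.
Hence the series converges for |x + 7| < 1/(1/7) = 7, so the radius of convergence is 7.

R = 7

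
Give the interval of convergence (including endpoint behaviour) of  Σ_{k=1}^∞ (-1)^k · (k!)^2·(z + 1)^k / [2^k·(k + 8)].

Ratio test: |a_{k+1}/a_k| = (k+1)² · 1/2 · (k + 8)/((k+1) + 8) → ∞ as k → ∞.
The terms grow without bound for any (z + 1) ≠ 0, so R = 0 (convergence only at z = -1).

{-1}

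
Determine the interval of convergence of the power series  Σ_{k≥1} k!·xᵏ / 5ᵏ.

The ratio of consecutive coefficients is (k+1) · 1/5 → ∞.
The terms grow without bound for any x ≠ 0, so R = 0 (convergence only at x = 0).

{0}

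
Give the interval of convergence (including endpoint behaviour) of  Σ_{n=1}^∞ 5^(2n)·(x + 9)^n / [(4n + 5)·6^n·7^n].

[-267/25, -183/25)

By the ratio test, |a_{n+1}/a_n| = [(4n + 5)/(4(n+1) + 5)] · 25/(6·7) → 25/42.
Thus R = 1/(25/42) = 42/25.
Endpoint x = -183/25: comparison with the harmonic series Σ 1/n shows the series diverges.
Endpoint x = -267/25: convergence follows from the alternating series test (terms decrease monotonically to 0).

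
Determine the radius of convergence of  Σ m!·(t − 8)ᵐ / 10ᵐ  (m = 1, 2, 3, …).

R = 0

Ratio test: |a_{m+1}/a_m| = (m+1) · 1/10 → ∞ as m → ∞.
The ratio grows without bound, so the series diverges whenever (t − 8) ≠ 0; it converges only at t = 8. R = 0.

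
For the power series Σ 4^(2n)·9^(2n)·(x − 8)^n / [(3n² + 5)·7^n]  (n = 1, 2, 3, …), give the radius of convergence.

Apply the ratio test: |a_{n+1}| / |a_n| = [(3n² + 5)/(3(n+1)² + 5)] · 16·81/7, which tends to 1296/7 as n → ∞.
Convergence for |x − 8| · 1296/7 < 1, i.e. |x − 8| < 7/1296. So R = 7/1296.

R = 7/1296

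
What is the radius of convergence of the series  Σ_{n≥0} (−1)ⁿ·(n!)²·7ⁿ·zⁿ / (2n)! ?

R = 4/7

Ratio test: |a_{n+1}/a_n| = (n+1)²/[(2n+1)·(2n+2)] · 7 → 7/4 as n → ∞.
Convergence for |z| · 7/4 < 1, i.e. |z| < 4/7. So R = 4/7.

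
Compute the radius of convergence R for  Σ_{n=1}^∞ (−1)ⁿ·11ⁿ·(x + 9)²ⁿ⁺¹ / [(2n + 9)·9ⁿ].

R = 3√11/11

The ratio of consecutive coefficients is [(2n + 9)/(2(n+1) + 9)] · 11/9 → 11/9.
Writing y = (x + 9)², the series in y has radius 9/11, so |x + 9| < √(9/11) and R = 3√11/11.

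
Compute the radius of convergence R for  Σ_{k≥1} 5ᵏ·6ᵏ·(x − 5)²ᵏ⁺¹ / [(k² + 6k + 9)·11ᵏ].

Apply the ratio test: |a_{k+1}| / |a_k| = [(k² + 6k + 9)/((k+1)² + 6(k+1) + 9)] · 5·6/11, which tends to 30/11 as k → ∞.
Successive powers of (x − 5) differ by 2, so the series converges when |x − 5|² · 30/11 < 1, i.e. |x − 5| < √(11/30). So R = √330/30.

R = √330/30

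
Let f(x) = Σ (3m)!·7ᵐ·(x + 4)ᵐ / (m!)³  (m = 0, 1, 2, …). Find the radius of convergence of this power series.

The ratio of consecutive coefficients is (3m+1)·(3m+2)·(3m+3)/(m+1)³ · 7 → 189.
Convergence for |x + 4| · 189 < 1, i.e. |x + 4| < 1/189. So R = 1/189.

R = 1/189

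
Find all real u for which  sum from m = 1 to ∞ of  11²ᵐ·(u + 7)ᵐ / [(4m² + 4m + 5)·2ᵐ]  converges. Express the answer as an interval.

The ratio of consecutive coefficients is [(4m² + 4m + 5)/(4(m+1)² + 4(m+1) + 5)] · 121/2 → 121/2.
Hence the series converges for |u + 7| < 1/(121/2) = 2/121, so the radius of convergence is 2/121.
Endpoint u = -845/121: the series is dominated by a constant times Σ 1/m², which converges (p = 2 > 1).
At u = -849/121: the terms are on the order of 1/m², so the series converges absolutely by comparison with the p-series (p = 2 > 1).

[-849/121, -845/121]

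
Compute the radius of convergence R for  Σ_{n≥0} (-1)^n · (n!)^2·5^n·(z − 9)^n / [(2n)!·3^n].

R = 12/5

The ratio of consecutive coefficients is (n+1)²/[(2n+1)·(2n+2)] · 5/3 → 5/12.
Thus R = 1/(5/12) = 12/5.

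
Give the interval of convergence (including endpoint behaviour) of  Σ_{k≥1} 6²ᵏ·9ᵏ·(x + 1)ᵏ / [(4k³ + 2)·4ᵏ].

The ratio of consecutive coefficients is [(4k³ + 2)/(4(k+1)³ + 2)] · 36·9/4 → 81.
Thus R = 1/(81) = 1/81.
When x = -80/81, the terms are on the order of 1/k³, so the series converges absolutely by comparison with the p-series (p = 3 > 1).
Endpoint x = -82/81: the series is dominated by a constant times Σ 1/k³, which converges (p = 3 > 1).

[-82/81, -80/81]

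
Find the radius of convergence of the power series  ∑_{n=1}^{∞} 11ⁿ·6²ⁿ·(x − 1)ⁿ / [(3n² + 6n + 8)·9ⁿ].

R = 1/44

By the ratio test, |a_{n+1}/a_n| = [(3n² + 6n + 8)/(3(n+1)² + 6(n+1) + 8)] · 11·36/9 → 44.
Convergence for |x − 1| · 44 < 1, i.e. |x − 1| < 1/44. So R = 1/44.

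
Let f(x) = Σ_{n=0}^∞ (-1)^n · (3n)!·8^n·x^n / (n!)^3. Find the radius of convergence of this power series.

By the ratio test, |a_{n+1}/a_n| = (3n+1)·(3n+2)·(3n+3)/(n+1)³ · 8 → 216.
The series converges when 216 · |x| < 1, giving R = 1/216.

R = 1/216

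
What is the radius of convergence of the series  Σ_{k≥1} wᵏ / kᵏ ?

Root test: |a_k|^(1/k) = 1/k → 0.
The limit is 0 for every w, so R = ∞.

R = ∞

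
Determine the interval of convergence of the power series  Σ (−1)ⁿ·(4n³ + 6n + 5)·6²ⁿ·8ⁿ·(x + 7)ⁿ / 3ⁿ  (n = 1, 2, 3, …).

By the ratio test, |a_{n+1}/a_n| = [(4(n+1)³ + 6(n+1) + 5)/(4n³ + 6n + 5)] · 36·8/3 → 96.
Hence the series converges for |x + 7| < 1/(96) = 1/96, so the radius of convergence is 1/96.
At x = -671/96: the terms have absolute value of order n³, which does not tend to 0, so the series diverges by the divergence test.
Check x = -673/96: the terms do not tend to 0, so the series diverges.

(-673/96, -671/96)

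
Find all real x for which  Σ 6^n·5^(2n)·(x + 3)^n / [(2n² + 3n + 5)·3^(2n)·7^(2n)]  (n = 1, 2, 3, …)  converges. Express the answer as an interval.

The ratio of consecutive coefficients is [(2n² + 3n + 5)/(2(n+1)² + 3(n+1) + 5)] · 6·25/(9·49) → 50/147.
Thus R = 1/(50/147) = 147/50.
At x = -3/50: the series is dominated by a constant times Σ 1/n², which converges (p = 2 > 1).
When x = -297/50, the series is dominated by a constant times Σ 1/n², which converges (p = 2 > 1).

[-297/50, -3/50]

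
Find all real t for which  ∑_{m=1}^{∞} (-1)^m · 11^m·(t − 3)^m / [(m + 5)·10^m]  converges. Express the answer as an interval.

Ratio test: |a_{m+1}/a_m| = [(m + 5)/((m+1) + 5)] · 11/10 → 11/10 as m → ∞.
Hence the series converges for |t − 3| < 1/(11/10) = 10/11, so the radius of convergence is 10/11.
Check t = 43/11: the terms alternate in sign and decrease monotonically to 0 in absolute value (size ~ c/m), so the alternating series test gives convergence.
At t = 23/11: the terms are asymptotic to a nonzero constant times 1/m, so the series diverges by limit comparison with Σ 1/m.

(23/11, 43/11]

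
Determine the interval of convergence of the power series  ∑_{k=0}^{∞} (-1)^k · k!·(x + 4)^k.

The ratio of consecutive coefficients is (k+1) → ∞.
The ratio grows without bound, so the series diverges whenever (x + 4) ≠ 0; it converges only at x = -4. R = 0.

{-4}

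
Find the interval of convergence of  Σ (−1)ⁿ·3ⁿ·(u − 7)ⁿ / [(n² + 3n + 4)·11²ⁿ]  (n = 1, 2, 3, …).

[-100/3, 142/3]

Apply the ratio test: |a_{n+1}| / |a_n| = [(n² + 3n + 4)/((n+1)² + 3(n+1) + 4)] · 3/121, which tends to 3/121 as n → ∞.
The series converges when 3/121 · |u − 7| < 1, giving R = 121/3.
At u = 142/3: absolute convergence follows by limit comparison with Σ 1/n².
At u = -100/3: the terms are on the order of 1/n², so the series converges absolutely by comparison with the p-series (p = 2 > 1).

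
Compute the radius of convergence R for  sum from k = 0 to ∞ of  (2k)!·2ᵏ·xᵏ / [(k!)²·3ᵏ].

R = 3/8

Apply the ratio test: |a_{k+1}| / |a_k| = (2k+1)·(2k+2)/(k+1)² · 2/3, which tends to 8/3 as k → ∞.
Convergence for |x| · 8/3 < 1, i.e. |x| < 3/8. So R = 3/8.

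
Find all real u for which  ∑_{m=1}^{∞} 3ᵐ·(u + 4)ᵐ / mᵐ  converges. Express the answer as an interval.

(−∞, ∞)

By the Cauchy root test, |a_m|^(1/m) = 3/m → 0.
Since the m-th root of |a_m| tends to 0, the series converges for all real u; R = ∞.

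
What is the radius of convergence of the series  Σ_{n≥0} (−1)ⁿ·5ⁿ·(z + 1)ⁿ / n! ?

R = ∞

By the ratio test, |a_{n+1}/a_n| = 5 · 1/(n+1) → 0.
Since the limit is 0 < 1 for every z, the series converges on all of ℝ and R = ∞.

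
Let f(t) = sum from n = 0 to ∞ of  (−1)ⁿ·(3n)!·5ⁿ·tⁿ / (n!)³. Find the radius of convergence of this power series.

R = 1/135

By the ratio test, |a_{n+1}/a_n| = (3n+1)·(3n+2)·(3n+3)/(n+1)³ · 5 → 135.
The series converges when 135 · |t| < 1, giving R = 1/135.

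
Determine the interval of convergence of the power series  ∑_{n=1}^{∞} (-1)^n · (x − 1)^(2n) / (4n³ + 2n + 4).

[0, 2]

The ratio of consecutive coefficients is (4n³ + 2n + 4)/(4(n+1)³ + 2(n+1) + 4) → 1.
Since the exponent of (x − 1) increases by 2 each term, convergence requires |x − 1|² < 1, hence R = 1.
When x = 2, absolute convergence follows by limit comparison with Σ 1/n³.
Check x = 0: absolute convergence follows by limit comparison with Σ 1/n³.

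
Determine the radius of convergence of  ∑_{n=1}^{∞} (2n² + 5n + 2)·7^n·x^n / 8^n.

The ratio of consecutive coefficients is [(2(n+1)² + 5(n+1) + 2)/(2n² + 5n + 2)] · 7/8 → 7/8.
Convergence for |x| · 7/8 < 1, i.e. |x| < 8/7. So R = 8/7.

R = 8/7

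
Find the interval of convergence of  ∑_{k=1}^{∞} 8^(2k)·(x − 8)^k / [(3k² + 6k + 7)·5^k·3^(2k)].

[467/64, 557/64]

By the ratio test, |a_{k+1}/a_k| = [(3k² + 6k + 7)/(3(k+1)² + 6(k+1) + 7)] · 64/(5·9) → 64/45.
Thus R = 1/(64/45) = 45/64.
When x = 557/64, the terms are on the order of 1/k², so the series converges absolutely by comparison with the p-series (p = 2 > 1).
When x = 467/64, the terms are on the order of 1/k², so the series converges absolutely by comparison with the p-series (p = 2 > 1).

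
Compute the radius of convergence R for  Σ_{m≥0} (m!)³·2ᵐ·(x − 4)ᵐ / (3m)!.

The ratio of consecutive coefficients is (m+1)³/[(3m+1)·(3m+2)·(3m+3)] · 2 → 2/27.
Thus R = 1/(2/27) = 27/2.

R = 27/2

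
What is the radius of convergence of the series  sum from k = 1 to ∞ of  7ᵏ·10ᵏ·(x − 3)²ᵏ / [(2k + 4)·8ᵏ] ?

R = 2√35/35

Ratio test: |a_{k+1}/a_k| = [(2k + 4)/(2(k+1) + 4)] · 7·10/8 → 35/4 as k → ∞.
Successive powers of (x − 3) differ by 2, so the series converges when |x − 3|² · 35/4 < 1, i.e. |x − 3| < √(4/35). So R = 2√35/35.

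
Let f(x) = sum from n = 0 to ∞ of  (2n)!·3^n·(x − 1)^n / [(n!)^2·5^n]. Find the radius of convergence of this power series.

R = 5/12

By the ratio test, |a_{n+1}/a_n| = (2n+1)·(2n+2)/(n+1)² · 3/5 → 12/5.
The series converges when 12/5 · |x − 1| < 1, giving R = 5/12.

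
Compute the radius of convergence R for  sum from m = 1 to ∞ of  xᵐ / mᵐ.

By the Cauchy root test, |a_m|^(1/m) = 1/m → 0.
Since the m-th root of |a_m| tends to 0, the series converges for all real x; R = ∞.

R = ∞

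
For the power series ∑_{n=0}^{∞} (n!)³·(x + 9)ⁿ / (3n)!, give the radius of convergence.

By the ratio test, |a_{n+1}/a_n| = (n+1)³/[(3n+1)·(3n+2)·(3n+3)] → 1/27.
Convergence for |x + 9| · 1/27 < 1, i.e. |x + 9| < 27. So R = 27.

R = 27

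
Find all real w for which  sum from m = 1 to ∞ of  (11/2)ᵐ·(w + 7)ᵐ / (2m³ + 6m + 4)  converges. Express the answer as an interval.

By the ratio test, |a_{m+1}/a_m| = [(2m³ + 6m + 4)/(2(m+1)³ + 6(m+1) + 4)] · 11/2 → 11/2.
Hence the series converges for |w + 7| < 1/(11/2) = 2/11, so the radius of convergence is 2/11.
At w = -75/11: absolute convergence follows by limit comparison with Σ 1/m³.
When w = -79/11, the series is dominated by a constant times Σ 1/m³, which converges (p = 3 > 1).

[-79/11, -75/11]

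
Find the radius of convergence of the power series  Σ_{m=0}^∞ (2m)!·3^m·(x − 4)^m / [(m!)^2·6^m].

R = 1/2

The ratio of consecutive coefficients is (2m+1)·(2m+2)/(m+1)² · 3/6 → 2.
Convergence for |x − 4| · 2 < 1, i.e. |x − 4| < 1/2. So R = 1/2.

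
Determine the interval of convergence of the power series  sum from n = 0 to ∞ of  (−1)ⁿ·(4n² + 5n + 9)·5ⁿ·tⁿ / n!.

(−∞, ∞)

By the ratio test, |a_{n+1}/a_n| = (4(n+1)² + 5(n+1) + 9)/(4n² + 5n + 9) · 5 · 1/(n+1) → 0.
The ratio tends to 0 regardless of t, hence R = ∞.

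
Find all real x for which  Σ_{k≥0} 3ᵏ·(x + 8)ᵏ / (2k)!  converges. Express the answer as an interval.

(−∞, ∞)

Ratio test: |a_{k+1}/a_k| = 3 · 1/[(2k+1)·(2k+2)] → 0 as k → ∞.
The limit is 0, so the series converges for all x; R = ∞.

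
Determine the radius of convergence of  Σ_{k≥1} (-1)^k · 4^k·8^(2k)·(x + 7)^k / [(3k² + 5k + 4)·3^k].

R = 3/256

Ratio test: |a_{k+1}/a_k| = [(3k² + 5k + 4)/(3(k+1)² + 5(k+1) + 4)] · 4·64/3 → 256/3 as k → ∞.
Convergence for |x + 7| · 256/3 < 1, i.e. |x + 7| < 3/256. So R = 3/256.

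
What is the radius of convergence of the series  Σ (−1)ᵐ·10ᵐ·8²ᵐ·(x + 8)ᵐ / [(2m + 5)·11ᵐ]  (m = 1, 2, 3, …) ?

R = 11/640

Ratio test: |a_{m+1}/a_m| = [(2m + 5)/(2(m+1) + 5)] · 10·64/11 → 640/11 as m → ∞.
Thus R = 1/(640/11) = 11/640.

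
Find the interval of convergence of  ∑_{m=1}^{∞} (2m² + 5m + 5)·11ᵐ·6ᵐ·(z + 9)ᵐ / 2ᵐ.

(-298/33, -296/33)

By the ratio test, |a_{m+1}/a_m| = [(2(m+1)² + 5(m+1) + 5)/(2m² + 5m + 5)] · 11·6/2 → 33.
Hence the series converges for |z + 9| < 1/(33) = 1/33, so the radius of convergence is 1/33.
Endpoint z = -296/33: the m-th term does not approach 0; divergence by the term test.
When z = -298/33, the terms have absolute value of order m², which does not tend to 0, so the series diverges by the divergence test.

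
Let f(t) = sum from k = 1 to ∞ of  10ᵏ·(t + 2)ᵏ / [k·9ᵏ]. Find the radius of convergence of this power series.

R = 9/10

By the ratio test, |a_{k+1}/a_k| = [k/(k+1)] · 10/9 → 10/9.
Thus R = 1/(10/9) = 9/10.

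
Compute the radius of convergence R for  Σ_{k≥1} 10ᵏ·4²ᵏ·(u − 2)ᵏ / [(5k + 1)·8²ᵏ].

R = 2/5

Apply the ratio test: |a_{k+1}| / |a_k| = [(5k + 1)/(5(k+1) + 1)] · 10·16/64, which tends to 5/2 as k → ∞.
Convergence for |u − 2| · 5/2 < 1, i.e. |u − 2| < 2/5. So R = 2/5.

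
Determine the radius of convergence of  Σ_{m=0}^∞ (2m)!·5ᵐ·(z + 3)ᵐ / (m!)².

Apply the ratio test: |a_{m+1}| / |a_m| = (2m+1)·(2m+2)/(m+1)² · 5, which tends to 20 as m → ∞.
The series converges when 20 · |z + 3| < 1, giving R = 1/20.

R = 1/20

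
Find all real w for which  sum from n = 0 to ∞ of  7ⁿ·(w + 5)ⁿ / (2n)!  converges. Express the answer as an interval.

Apply the ratio test: |a_{n+1}| / |a_n| = 7 · 1/[(2n+1)·(2n+2)], which tends to 0 as n → ∞.
Since the limit is 0 < 1 for every w, the series converges on all of ℝ and R = ∞.

(−∞, ∞)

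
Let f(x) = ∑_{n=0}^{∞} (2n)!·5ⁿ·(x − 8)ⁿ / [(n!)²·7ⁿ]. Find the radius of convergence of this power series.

Apply the ratio test: |a_{n+1}| / |a_n| = (2n+1)·(2n+2)/(n+1)² · 5/7, which tends to 20/7 as n → ∞.
Thus R = 1/(20/7) = 7/20.

R = 7/20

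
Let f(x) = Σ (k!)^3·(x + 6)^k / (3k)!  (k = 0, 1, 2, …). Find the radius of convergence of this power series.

R = 27

Ratio test: |a_{k+1}/a_k| = (k+1)³/[(3k+1)·(3k+2)·(3k+3)] → 1/27 as k → ∞.
Hence the series converges for |x + 6| < 1/(1/27) = 27, so the radius of convergence is 27.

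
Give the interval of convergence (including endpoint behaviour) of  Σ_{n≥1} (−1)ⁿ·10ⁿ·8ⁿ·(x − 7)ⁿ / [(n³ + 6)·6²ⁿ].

Apply the ratio test: |a_{n+1}| / |a_n| = [(n³ + 6)/((n+1)³ + 6)] · 10·8/36, which tends to 20/9 as n → ∞.
The series converges when 20/9 · |x − 7| < 1, giving R = 9/20.
When x = 149/20, absolute convergence follows by limit comparison with Σ 1/n³.
Check x = 131/20: absolute convergence follows by limit comparison with Σ 1/n³.

[131/20, 149/20]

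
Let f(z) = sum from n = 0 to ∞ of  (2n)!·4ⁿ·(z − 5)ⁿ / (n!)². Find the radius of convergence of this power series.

R = 1/16

The ratio of consecutive coefficients is (2n+1)·(2n+2)/(n+1)² · 4 → 16.
Hence the series converges for |z − 5| < 1/(16) = 1/16, so the radius of convergence is 1/16.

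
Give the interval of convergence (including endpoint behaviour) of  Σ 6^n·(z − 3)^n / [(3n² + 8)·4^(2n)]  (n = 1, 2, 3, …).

[1/3, 17/3]

Apply the ratio test: |a_{n+1}| / |a_n| = [(3n² + 8)/(3(n+1)² + 8)] · 6/16, which tends to 3/8 as n → ∞.
The series converges when 3/8 · |z − 3| < 1, giving R = 8/3.
At z = 17/3: the terms are on the order of 1/n², so the series converges absolutely by comparison with the p-series (p = 2 > 1).
At z = 1/3: the terms are on the order of 1/n², so the series converges absolutely by comparison with the p-series (p = 2 > 1).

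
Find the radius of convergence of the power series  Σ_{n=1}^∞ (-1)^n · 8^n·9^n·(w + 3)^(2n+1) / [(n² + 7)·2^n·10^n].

By the ratio test, |a_{n+1}/a_n| = [(n² + 7)/((n+1)² + 7)] · 8·9/(2·10) → 18/5.
Successive powers of (w + 3) differ by 2, so the series converges when |w + 3|² · 18/5 < 1, i.e. |w + 3| < √(5/18). So R = √10/6.

R = √10/6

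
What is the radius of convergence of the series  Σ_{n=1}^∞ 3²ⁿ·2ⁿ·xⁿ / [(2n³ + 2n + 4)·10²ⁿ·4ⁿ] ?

R = 200/9

The ratio of consecutive coefficients is [(2n³ + 2n + 4)/(2(n+1)³ + 2(n+1) + 4)] · 9·2/(100·4) → 9/200.
Thus R = 1/(9/200) = 200/9.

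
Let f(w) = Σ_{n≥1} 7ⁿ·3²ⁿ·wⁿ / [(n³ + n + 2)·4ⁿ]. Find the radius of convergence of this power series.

R = 4/63

Apply the ratio test: |a_{n+1}| / |a_n| = [(n³ + n + 2)/((n+1)³ + (n+1) + 2)] · 7·9/4, which tends to 63/4 as n → ∞.
Thus R = 1/(63/4) = 4/63.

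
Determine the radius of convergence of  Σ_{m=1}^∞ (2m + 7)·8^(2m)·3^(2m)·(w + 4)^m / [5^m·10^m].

By the ratio test, |a_{m+1}/a_m| = [(2(m+1) + 7)/(2m + 7)] · 64·9/(5·10) → 288/25.
The series converges when 288/25 · |w + 4| < 1, giving R = 25/288.

R = 25/288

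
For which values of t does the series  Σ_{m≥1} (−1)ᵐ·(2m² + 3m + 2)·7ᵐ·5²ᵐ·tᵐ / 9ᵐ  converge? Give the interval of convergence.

Ratio test: |a_{m+1}/a_m| = [(2(m+1)² + 3(m+1) + 2)/(2m² + 3m + 2)] · 7·25/9 → 175/9 as m → ∞.
The series converges when 175/9 · |t| < 1, giving R = 9/175.
When t = 9/175, the m-th term does not approach 0; divergence by the term test.
When t = -9/175, the terms have absolute value of order m², which does not tend to 0, so the series diverges by the divergence test.

(-9/175, 9/175)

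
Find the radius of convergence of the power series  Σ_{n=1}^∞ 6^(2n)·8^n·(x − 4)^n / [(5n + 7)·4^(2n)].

By the ratio test, |a_{n+1}/a_n| = [(5n + 7)/(5(n+1) + 7)] · 36·8/16 → 18.
Convergence for |x − 4| · 18 < 1, i.e. |x − 4| < 1/18. So R = 1/18.

R = 1/18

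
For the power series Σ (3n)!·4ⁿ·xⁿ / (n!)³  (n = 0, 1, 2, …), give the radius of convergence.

R = 1/108

The ratio of consecutive coefficients is (3n+1)·(3n+2)·(3n+3)/(n+1)³ · 4 → 108.
Hence the series converges for |x| < 1/(108) = 1/108, so the radius of convergence is 1/108.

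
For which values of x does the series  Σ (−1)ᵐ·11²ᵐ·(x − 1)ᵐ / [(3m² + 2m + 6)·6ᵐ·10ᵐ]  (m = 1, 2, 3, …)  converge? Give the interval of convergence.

[61/121, 181/121]

By the ratio test, |a_{m+1}/a_m| = [(3m² + 2m + 6)/(3(m+1)² + 2(m+1) + 6)] · 121/(6·10) → 121/60.
Convergence for |x − 1| · 121/60 < 1, i.e. |x − 1| < 60/121. So R = 60/121.
At x = 181/121: the series is dominated by a constant times Σ 1/m², which converges (p = 2 > 1).
Check x = 61/121: the series is dominated by a constant times Σ 1/m², which converges (p = 2 > 1).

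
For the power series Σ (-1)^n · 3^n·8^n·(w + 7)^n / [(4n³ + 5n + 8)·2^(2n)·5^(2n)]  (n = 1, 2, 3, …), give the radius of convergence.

R = 25/6

Ratio test: |a_{n+1}/a_n| = [(4n³ + 5n + 8)/(4(n+1)³ + 5(n+1) + 8)] · 3·8/(4·25) → 6/25 as n → ∞.
Hence the series converges for |w + 7| < 1/(6/25) = 25/6, so the radius of convergence is 25/6.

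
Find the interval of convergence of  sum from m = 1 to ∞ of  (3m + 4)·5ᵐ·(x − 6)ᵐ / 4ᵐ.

Ratio test: |a_{m+1}/a_m| = [(3(m+1) + 4)/(3m + 4)] · 5/4 → 5/4 as m → ∞.
Thus R = 1/(5/4) = 4/5.
Endpoint x = 34/5: the terms have absolute value of order m, which does not tend to 0, so the series diverges by the divergence test.
Endpoint x = 26/5: the m-th term does not approach 0; divergence by the term test.

(26/5, 34/5)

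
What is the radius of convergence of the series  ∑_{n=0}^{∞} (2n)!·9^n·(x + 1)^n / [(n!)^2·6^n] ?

R = 1/6

Ratio test: |a_{n+1}/a_n| = (2n+1)·(2n+2)/(n+1)² · 9/6 → 6 as n → ∞.
Convergence for |x + 1| · 6 < 1, i.e. |x + 1| < 1/6. So R = 1/6.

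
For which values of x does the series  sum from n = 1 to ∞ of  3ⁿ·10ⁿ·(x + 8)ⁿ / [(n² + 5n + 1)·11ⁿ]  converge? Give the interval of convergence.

[-251/30, -229/30]

By the ratio test, |a_{n+1}/a_n| = [(n² + 5n + 1)/((n+1)² + 5(n+1) + 1)] · 3·10/11 → 30/11.
Hence the series converges for |x + 8| < 1/(30/11) = 11/30, so the radius of convergence is 11/30.
When x = -229/30, the terms are on the order of 1/n², so the series converges absolutely by comparison with the p-series (p = 2 > 1).
When x = -251/30, the series is dominated by a constant times Σ 1/n², which converges (p = 2 > 1).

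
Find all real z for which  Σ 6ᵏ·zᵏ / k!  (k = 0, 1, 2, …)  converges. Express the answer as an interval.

The ratio of consecutive coefficients is 6 · 1/(k+1) → 0.
The ratio tends to 0 regardless of z, hence R = ∞.

(−∞, ∞)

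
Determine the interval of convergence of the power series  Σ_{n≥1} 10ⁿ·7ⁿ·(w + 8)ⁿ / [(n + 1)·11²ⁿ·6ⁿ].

[-643/35, 83/35)

By the ratio test, |a_{n+1}/a_n| = [(n + 1)/((n+1) + 1)] · 10·7/(121·6) → 35/363.
Hence the series converges for |w + 8| < 1/(35/363) = 363/35, so the radius of convergence is 363/35.
Endpoint w = 83/35: the terms behave like c/n; limit comparison with the harmonic series gives divergence.
At w = -643/35: an alternating series whose terms decrease to 0 in absolute value, so it converges by the Leibniz criterion.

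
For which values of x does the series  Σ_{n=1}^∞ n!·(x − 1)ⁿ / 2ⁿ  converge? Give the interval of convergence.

{1}

Apply the ratio test: |a_{n+1}| / |a_n| = (n+1) · 1/2, which tends to ∞ as n → ∞.
Since the ratio → ∞, the series diverges for every x ≠ 1, and R = 0.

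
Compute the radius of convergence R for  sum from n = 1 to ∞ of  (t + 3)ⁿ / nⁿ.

By the Cauchy root test, |a_n|^(1/n) = 1/n → 0.
Since the n-th root of |a_n| tends to 0, the series converges for all real t; R = ∞.

R = ∞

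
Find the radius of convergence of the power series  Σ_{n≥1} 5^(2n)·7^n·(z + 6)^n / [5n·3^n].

R = 3/175

Ratio test: |a_{n+1}/a_n| = [5n/5(n+1)] · 25·7/3 → 175/3 as n → ∞.
The series converges when 175/3 · |z + 6| < 1, giving R = 3/175.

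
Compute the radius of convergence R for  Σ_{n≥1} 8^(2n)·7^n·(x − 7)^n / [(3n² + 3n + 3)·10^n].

R = 5/224

Apply the ratio test: |a_{n+1}| / |a_n| = [(3n² + 3n + 3)/(3(n+1)² + 3(n+1) + 3)] · 64·7/10, which tends to 224/5 as n → ∞.
The series converges when 224/5 · |x − 7| < 1, giving R = 5/224.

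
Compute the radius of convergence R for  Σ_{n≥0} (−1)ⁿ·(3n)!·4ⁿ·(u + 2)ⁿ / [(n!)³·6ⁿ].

R = 1/18

By the ratio test, |a_{n+1}/a_n| = (3n+1)·(3n+2)·(3n+3)/(n+1)³ · 4/6 → 18.
The series converges when 18 · |u + 2| < 1, giving R = 1/18.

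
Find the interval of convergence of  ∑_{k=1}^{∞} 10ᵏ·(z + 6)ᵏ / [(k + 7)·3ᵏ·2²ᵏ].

[-36/5, -24/5)

By the ratio test, |a_{k+1}/a_k| = [(k + 7)/((k+1) + 7)] · 10/(3·4) → 5/6.
Convergence for |z + 6| · 5/6 < 1, i.e. |z + 6| < 6/5. So R = 6/5.
At z = -24/5: comparison with the harmonic series Σ 1/k shows the series diverges.
Check z = -36/5: an alternating series whose terms decrease to 0 in absolute value, so it converges by the Leibniz criterion.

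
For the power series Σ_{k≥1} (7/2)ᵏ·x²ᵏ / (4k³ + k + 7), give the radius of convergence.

By the ratio test, |a_{k+1}/a_k| = [(4k³ + k + 7)/(4(k+1)³ + (k+1) + 7)] · 7/2 → 7/2.
Writing y = x², the series in y has radius 2/7, so |x| < √(2/7) and R = √14/7.

R = √14/7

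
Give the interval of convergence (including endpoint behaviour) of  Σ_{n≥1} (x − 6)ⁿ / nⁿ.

Applying the root test, |a_n|^(1/n) = 1/n → 0.
Since the n-th root of |a_n| tends to 0, the series converges for all real x; R = ∞.

(−∞, ∞)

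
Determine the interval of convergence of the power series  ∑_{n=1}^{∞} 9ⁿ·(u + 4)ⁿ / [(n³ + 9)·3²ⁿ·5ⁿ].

By the ratio test, |a_{n+1}/a_n| = [(n³ + 9)/((n+1)³ + 9)] · 9/(9·5) → 1/5.
Convergence for |u + 4| · 1/5 < 1, i.e. |u + 4| < 5. So R = 5.
Endpoint u = 1: absolute convergence follows by limit comparison with Σ 1/n³.
Endpoint u = -9: the terms are on the order of 1/n³, so the series converges absolutely by comparison with the p-series (p = 3 > 1).

[-9, 1]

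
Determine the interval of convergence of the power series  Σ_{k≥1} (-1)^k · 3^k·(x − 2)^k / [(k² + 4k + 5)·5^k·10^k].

[-44/3, 56/3]

Ratio test: |a_{k+1}/a_k| = [(k² + 4k + 5)/((k+1)² + 4(k+1) + 5)] · 3/(5·10) → 3/50 as k → ∞.
The series converges when 3/50 · |x − 2| < 1, giving R = 50/3.
At x = 56/3: the terms are on the order of 1/k², so the series converges absolutely by comparison with the p-series (p = 2 > 1).
When x = -44/3, absolute convergence follows by limit comparison with Σ 1/k².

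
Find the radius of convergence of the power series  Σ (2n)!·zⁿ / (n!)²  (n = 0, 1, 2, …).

R = 1/4

The ratio of consecutive coefficients is (2n+1)·(2n+2)/(n+1)² → 4.
Thus R = 1/(4) = 1/4.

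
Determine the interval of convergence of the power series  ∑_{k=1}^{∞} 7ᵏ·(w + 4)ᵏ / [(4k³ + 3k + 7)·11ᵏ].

The ratio of consecutive coefficients is [(4k³ + 3k + 7)/(4(k+1)³ + 3(k+1) + 7)] · 7/11 → 7/11.
Hence the series converges for |w + 4| < 1/(7/11) = 11/7, so the radius of convergence is 11/7.
At w = -17/7: the series is dominated by a constant times Σ 1/k³, which converges (p = 3 > 1).
At w = -39/7: absolute convergence follows by limit comparison with Σ 1/k³.

[-39/7, -17/7]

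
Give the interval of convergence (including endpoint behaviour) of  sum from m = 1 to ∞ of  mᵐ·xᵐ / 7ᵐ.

Root test: |a_m|^(1/m) = m/7 → ∞.
Since the m-th root of |a_m| is unbounded, the series converges only at x = 0; R = 0.

{0}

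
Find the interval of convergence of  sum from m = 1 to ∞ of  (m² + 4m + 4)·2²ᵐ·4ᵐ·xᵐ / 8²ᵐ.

(-4, 4)

By the ratio test, |a_{m+1}/a_m| = [((m+1)² + 4(m+1) + 4)/(m² + 4m + 4)] · 4·4/64 → 1/4.
Hence the series converges for |x| < 1/(1/4) = 4, so the radius of convergence is 4.
When x = 4, the terms have absolute value of order m², which does not tend to 0, so the series diverges by the divergence test.
Check x = -4: the m-th term does not approach 0; divergence by the term test.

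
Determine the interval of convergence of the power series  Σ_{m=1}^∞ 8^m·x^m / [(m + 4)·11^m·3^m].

[-33/8, 33/8)

The ratio of consecutive coefficients is [(m + 4)/((m+1) + 4)] · 8/(11·3) → 8/33.
The series converges when 8/33 · |x| < 1, giving R = 33/8.
At x = 33/8: the terms behave like c/m; limit comparison with the harmonic series gives divergence.
At x = -33/8: convergence follows from the alternating series test (terms decrease monotonically to 0).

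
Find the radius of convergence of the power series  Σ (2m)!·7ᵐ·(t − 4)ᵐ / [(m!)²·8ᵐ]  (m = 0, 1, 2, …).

R = 2/7

Ratio test: |a_{m+1}/a_m| = (2m+1)·(2m+2)/(m+1)² · 7/8 → 7/2 as m → ∞.
Hence the series converges for |t − 4| < 1/(7/2) = 2/7, so the radius of convergence is 2/7.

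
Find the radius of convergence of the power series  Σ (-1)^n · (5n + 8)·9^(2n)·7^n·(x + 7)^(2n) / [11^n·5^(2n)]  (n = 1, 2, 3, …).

R = 5√77/63

Ratio test: |a_{n+1}/a_n| = [(5(n+1) + 8)/(5n + 8)] · 81·7/(11·25) → 567/275 as n → ∞.
Writing y = (x + 7)², the series in y has radius 275/567, so |x + 7| < √(275/567) and R = 5√77/63.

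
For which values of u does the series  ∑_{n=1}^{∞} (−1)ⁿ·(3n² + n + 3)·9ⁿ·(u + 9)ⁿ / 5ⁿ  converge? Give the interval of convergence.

(-86/9, -76/9)

By the ratio test, |a_{n+1}/a_n| = [(3(n+1)² + (n+1) + 3)/(3n² + n + 3)] · 9/5 → 9/5.
Thus R = 1/(9/5) = 5/9.
At u = -76/9: the n-th term does not approach 0; divergence by the term test.
Check u = -86/9: the n-th term does not approach 0; divergence by the term test.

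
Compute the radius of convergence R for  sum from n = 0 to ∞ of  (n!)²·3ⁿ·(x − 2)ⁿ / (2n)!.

R = 4/3

Apply the ratio test: |a_{n+1}| / |a_n| = (n+1)²/[(2n+1)·(2n+2)] · 3, which tends to 3/4 as n → ∞.
Convergence for |x − 2| · 3/4 < 1, i.e. |x − 2| < 4/3. So R = 4/3.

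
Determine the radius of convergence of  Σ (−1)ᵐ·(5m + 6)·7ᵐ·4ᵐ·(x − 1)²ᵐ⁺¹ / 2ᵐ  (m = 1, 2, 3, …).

Ratio test: |a_{m+1}/a_m| = [(5(m+1) + 6)/(5m + 6)] · 7·4/2 → 14 as m → ∞.
Writing y = (x − 1)², the series in y has radius 1/14, so |x − 1| < √(1/14) and R = √14/14.

R = √14/14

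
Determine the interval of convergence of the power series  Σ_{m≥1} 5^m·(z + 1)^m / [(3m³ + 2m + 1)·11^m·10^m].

By the ratio test, |a_{m+1}/a_m| = [(3m³ + 2m + 1)/(3(m+1)³ + 2(m+1) + 1)] · 5/(11·10) → 1/22.
Hence the series converges for |z + 1| < 1/(1/22) = 22, so the radius of convergence is 22.
Endpoint z = 21: absolute convergence follows by limit comparison with Σ 1/m³.
At z = -23: the terms are on the order of 1/m³, so the series converges absolutely by comparison with the p-series (p = 3 > 1).

[-23, 21]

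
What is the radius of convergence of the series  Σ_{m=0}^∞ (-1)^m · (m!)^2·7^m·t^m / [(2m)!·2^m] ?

R = 8/7

Apply the ratio test: |a_{m+1}| / |a_m| = (m+1)²/[(2m+1)·(2m+2)] · 7/2, which tends to 7/8 as m → ∞.
Hence the series converges for |t| < 1/(7/8) = 8/7, so the radius of convergence is 8/7.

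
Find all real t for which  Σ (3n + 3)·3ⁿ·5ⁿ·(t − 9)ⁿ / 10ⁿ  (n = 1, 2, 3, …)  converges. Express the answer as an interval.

(25/3, 29/3)

The ratio of consecutive coefficients is [(3(n+1) + 3)/(3n + 3)] · 3·5/10 → 3/2.
Hence the series converges for |t − 9| < 1/(3/2) = 2/3, so the radius of convergence is 2/3.
Check t = 29/3: the terms do not tend to 0, so the series diverges.
At t = 25/3: the terms have absolute value of order n, which does not tend to 0, so the series diverges by the divergence test.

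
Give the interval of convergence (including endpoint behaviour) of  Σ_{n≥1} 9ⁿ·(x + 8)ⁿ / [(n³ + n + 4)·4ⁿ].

[-76/9, -68/9]

The ratio of consecutive coefficients is [(n³ + n + 4)/((n+1)³ + (n+1) + 4)] · 9/4 → 9/4.
Convergence for |x + 8| · 9/4 < 1, i.e. |x + 8| < 4/9. So R = 4/9.
When x = -68/9, the series is dominated by a constant times Σ 1/n³, which converges (p = 3 > 1).
Endpoint x = -76/9: absolute convergence follows by limit comparison with Σ 1/n³.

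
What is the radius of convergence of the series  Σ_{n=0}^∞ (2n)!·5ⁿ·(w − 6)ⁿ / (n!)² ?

R = 1/20

Apply the ratio test: |a_{n+1}| / |a_n| = (2n+1)·(2n+2)/(n+1)² · 5, which tends to 20 as n → ∞.
Thus R = 1/(20) = 1/20.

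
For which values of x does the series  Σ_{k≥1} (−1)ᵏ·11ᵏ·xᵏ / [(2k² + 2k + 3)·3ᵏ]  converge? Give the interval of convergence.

[-3/11, 3/11]

By the ratio test, |a_{k+1}/a_k| = [(2k² + 2k + 3)/(2(k+1)² + 2(k+1) + 3)] · 11/3 → 11/3.
The series converges when 11/3 · |x| < 1, giving R = 3/11.
At x = 3/11: the series is dominated by a constant times Σ 1/k², which converges (p = 2 > 1).
Check x = -3/11: absolute convergence follows by limit comparison with Σ 1/k².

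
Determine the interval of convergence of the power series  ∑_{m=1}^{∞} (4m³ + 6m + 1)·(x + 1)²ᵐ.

By the ratio test, |a_{m+1}/a_m| = (4(m+1)³ + 6(m+1) + 1)/(4m³ + 6m + 1) → 1.
Successive powers of (x + 1) differ by 2, so the series converges when |x + 1|² · 1 < 1, i.e. |x + 1| < √(1) = 1. So R = 1.
When x = 0, the terms do not tend to 0, so the series diverges.
Endpoint x = -2: the terms do not tend to 0, so the series diverges.

(-2, 0)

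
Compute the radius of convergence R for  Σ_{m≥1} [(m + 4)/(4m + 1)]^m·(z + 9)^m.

By the Cauchy root test, |a_m|^(1/m) = (m + 4)/(4m + 1) → 1/4.
Hence the series converges for |z + 9| < 1/(1/4) = 4, so the radius of convergence is 4.

R = 4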